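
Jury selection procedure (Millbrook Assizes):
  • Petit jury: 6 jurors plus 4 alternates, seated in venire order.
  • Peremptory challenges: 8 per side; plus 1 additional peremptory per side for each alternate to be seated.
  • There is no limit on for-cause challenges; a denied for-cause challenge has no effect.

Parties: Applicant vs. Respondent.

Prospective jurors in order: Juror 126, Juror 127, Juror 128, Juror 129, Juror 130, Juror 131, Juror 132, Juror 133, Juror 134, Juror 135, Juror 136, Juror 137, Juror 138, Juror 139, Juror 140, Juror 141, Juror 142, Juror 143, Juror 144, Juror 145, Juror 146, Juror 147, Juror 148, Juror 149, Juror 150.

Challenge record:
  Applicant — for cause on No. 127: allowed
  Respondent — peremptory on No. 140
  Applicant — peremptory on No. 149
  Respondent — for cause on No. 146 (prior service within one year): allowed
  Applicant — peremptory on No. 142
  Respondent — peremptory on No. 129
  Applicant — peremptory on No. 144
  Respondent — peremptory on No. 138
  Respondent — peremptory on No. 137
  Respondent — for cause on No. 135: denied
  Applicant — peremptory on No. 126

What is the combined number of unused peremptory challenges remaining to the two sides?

Applicant allotment: 8 base + 1 × 4 alternates = 12. Respondent allotment: 8 base + 1 × 4 alternates = 12.
Applicant peremptories used: #149, #142, #144, #126 — 4 (the for-cause on #127 doesn't count).
Respondent peremptories used: #140, #129, #138, #137 — 4 (for-cause on #146, #135 don't count).
Remaining: (12 − 4) + (12 − 4) = 16.

16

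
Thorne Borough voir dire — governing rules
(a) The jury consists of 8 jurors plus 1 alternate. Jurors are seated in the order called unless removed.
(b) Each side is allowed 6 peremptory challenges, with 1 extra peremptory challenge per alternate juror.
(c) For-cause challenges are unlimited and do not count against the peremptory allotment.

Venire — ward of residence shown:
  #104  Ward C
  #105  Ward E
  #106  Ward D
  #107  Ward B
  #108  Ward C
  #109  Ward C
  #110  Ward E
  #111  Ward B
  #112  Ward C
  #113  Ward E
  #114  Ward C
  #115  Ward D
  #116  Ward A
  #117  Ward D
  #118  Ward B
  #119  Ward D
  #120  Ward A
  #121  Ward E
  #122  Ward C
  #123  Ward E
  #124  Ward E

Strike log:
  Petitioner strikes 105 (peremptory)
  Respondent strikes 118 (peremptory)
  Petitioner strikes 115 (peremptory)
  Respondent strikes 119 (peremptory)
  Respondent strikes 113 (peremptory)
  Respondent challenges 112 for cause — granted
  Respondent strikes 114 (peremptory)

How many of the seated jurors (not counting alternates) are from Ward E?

1

Removed: #105, #112, #113, #114, #115, #118, #119.
Seated jurors 1–8: #104, #106, #107, #108, #109, #110, #111, #116 (alternates #117 not counted).
Of those, in Ward E: #110 → 1.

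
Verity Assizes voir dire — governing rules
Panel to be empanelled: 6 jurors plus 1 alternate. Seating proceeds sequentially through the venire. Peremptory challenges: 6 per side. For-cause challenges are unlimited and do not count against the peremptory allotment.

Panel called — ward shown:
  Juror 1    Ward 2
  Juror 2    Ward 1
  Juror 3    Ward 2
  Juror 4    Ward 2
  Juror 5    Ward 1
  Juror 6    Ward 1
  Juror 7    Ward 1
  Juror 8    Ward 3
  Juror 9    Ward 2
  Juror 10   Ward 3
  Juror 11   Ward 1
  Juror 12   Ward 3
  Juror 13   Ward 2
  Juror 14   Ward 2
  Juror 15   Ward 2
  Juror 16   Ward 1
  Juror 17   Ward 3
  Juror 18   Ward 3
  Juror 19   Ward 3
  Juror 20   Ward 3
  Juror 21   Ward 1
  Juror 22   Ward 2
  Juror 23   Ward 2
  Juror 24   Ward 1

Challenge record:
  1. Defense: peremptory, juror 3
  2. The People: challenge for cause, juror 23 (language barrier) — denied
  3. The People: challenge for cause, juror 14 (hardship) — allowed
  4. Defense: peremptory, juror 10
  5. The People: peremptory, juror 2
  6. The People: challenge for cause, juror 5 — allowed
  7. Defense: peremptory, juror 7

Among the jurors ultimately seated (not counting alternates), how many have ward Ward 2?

Removed: #2, #3, #5, #7, #10, #14.
Seated jurors 1–6: #1, #4, #6, #8, #9, #11 (alternates #12 not counted).
Of those, in Ward 2: #1, #4, #9 → 3.

3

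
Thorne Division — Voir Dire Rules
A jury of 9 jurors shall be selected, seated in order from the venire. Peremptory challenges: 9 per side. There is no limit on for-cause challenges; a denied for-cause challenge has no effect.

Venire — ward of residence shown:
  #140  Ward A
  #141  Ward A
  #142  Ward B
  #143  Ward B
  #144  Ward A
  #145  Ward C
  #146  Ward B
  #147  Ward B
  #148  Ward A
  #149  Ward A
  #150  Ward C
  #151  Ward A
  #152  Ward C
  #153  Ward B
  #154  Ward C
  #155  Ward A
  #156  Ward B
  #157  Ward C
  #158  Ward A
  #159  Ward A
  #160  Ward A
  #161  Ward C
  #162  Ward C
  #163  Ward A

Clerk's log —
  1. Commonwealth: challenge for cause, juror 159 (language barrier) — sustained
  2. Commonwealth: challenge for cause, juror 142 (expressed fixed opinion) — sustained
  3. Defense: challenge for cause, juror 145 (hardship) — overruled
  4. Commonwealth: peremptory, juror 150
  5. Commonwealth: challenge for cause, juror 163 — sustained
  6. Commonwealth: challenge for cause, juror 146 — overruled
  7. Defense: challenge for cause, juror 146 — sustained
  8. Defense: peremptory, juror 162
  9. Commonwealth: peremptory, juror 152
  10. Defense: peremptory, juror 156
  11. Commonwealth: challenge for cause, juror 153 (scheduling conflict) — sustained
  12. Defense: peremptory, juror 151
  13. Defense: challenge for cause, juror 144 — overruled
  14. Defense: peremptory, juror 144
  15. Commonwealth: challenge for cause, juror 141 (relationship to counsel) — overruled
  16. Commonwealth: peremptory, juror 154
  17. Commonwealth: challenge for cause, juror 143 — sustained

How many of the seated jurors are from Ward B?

1

Removed: #142, #143, #144, #146, #150, #151, #152, #153, #154, #156, #159, #162, #163.
Seated jurors 1–9: #140, #141, #145, #147, #148, #149, #155, #157, #158.
Of those, in Ward B: #147 → 1.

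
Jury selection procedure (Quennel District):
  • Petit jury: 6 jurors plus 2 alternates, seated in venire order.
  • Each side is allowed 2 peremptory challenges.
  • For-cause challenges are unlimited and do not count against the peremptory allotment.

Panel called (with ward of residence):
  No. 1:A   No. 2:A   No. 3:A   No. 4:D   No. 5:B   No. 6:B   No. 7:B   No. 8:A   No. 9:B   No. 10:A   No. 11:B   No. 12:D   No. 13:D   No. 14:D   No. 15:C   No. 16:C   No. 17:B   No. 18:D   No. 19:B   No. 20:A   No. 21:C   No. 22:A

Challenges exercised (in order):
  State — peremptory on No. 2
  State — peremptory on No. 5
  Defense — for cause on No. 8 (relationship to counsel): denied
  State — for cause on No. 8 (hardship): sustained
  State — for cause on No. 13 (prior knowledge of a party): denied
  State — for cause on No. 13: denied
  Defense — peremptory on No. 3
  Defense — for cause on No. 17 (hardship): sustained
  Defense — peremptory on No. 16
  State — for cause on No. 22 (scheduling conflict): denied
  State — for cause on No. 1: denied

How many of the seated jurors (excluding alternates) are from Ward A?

Removed: #2, #3, #5, #8, #16, #17.
Seated jurors 1–6: #1, #4, #6, #7, #9, #10 (alternates #11, #12 not counted).
Of those, in Ward A: #1, #10 → 2.

2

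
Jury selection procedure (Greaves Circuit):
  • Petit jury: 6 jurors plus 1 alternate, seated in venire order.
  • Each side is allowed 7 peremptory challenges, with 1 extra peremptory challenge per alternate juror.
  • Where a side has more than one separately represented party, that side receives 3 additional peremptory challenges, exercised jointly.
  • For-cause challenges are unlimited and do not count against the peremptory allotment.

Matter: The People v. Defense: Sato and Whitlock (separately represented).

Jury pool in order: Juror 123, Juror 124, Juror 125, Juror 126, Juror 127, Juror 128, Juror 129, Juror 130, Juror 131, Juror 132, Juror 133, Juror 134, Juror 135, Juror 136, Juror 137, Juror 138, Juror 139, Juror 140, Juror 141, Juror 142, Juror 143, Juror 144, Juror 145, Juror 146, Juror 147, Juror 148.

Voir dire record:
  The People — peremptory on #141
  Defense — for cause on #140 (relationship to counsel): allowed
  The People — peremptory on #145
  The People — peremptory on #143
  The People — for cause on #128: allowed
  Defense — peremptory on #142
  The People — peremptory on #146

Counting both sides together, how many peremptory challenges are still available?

14

The People allotment: 7 base + 1 × 1 alternate = 8. Defense allotment: 7 base + 1 × 1 alternate + 3 multi-party = 11.
The People peremptories used: #141, #145, #143, #146 — 4 (the for-cause on #128 doesn't count).
Defense peremptories used: #142 — 1 (the for-cause on #140 doesn't count).
Remaining: (8 − 4) + (11 − 1) = 14.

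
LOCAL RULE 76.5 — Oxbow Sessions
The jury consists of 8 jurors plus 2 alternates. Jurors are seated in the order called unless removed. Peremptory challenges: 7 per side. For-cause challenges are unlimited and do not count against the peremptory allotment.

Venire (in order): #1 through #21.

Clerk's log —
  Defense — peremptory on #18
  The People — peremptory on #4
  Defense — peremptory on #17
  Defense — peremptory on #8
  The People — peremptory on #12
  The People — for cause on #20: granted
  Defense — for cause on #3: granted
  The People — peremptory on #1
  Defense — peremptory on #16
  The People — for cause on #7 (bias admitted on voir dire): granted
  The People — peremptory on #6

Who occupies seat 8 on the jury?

Removed: #1, #3, #4, #6, #7, #8, #12, #16, #17, #18, #20.
Seating in order: seats 1–8 → #2, #5, #9, #10, #11, #13, #14, #15; alternates → #19, #21.
So seat 8 is #15.

15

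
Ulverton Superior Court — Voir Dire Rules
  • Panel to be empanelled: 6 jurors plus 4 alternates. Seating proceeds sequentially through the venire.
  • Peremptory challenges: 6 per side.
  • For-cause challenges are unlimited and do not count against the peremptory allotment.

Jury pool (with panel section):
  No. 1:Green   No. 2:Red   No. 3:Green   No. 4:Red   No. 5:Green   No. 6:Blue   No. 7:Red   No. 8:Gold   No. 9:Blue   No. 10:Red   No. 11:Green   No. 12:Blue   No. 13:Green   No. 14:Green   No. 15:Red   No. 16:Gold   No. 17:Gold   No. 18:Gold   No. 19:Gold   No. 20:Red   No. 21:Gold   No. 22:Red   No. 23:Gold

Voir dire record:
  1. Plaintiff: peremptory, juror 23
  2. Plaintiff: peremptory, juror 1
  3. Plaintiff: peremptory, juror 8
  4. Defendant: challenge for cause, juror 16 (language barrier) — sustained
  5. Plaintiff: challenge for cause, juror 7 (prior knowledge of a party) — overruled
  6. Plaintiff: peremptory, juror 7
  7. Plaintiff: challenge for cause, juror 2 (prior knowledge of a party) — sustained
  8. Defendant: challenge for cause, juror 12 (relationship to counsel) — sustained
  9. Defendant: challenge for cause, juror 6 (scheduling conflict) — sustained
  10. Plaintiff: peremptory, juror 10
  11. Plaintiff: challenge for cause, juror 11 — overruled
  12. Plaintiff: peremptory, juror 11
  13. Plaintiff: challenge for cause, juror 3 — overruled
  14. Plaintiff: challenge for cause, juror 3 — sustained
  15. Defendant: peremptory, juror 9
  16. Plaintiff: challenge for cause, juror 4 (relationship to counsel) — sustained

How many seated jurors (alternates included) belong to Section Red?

Removed: #1, #2, #3, #4, #6, #7, #8, #9, #10, #11, #12, #16, #23.
Seated (10 incl. alternates): #5, #13, #14, #15, #17, #18, #19, #20, #21, #22.
Of those, in Section Red: #15, #20, #22 → 3.

3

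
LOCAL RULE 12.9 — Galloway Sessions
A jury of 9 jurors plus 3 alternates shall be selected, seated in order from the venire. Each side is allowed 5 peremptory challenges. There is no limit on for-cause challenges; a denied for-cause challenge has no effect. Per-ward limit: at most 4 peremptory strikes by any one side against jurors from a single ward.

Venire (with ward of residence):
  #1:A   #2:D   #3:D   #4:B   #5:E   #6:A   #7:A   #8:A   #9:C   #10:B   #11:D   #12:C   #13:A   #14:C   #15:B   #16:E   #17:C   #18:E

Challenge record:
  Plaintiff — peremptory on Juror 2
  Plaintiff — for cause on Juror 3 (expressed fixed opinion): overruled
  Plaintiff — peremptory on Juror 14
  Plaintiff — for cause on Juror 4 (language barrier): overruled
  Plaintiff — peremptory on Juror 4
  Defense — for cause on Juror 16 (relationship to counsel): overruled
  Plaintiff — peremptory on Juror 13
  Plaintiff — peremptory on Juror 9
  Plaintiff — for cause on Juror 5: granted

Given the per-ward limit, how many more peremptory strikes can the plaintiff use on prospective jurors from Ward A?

0

Plaintiff peremptories so far: #2, #14, #4, #13, #9 — 5 of 5 used, 0 left overall.
Against Ward A: #13 — 1 used; per-ward cap 4 leaves 3.
Binding limit: min(0, 3) = 0.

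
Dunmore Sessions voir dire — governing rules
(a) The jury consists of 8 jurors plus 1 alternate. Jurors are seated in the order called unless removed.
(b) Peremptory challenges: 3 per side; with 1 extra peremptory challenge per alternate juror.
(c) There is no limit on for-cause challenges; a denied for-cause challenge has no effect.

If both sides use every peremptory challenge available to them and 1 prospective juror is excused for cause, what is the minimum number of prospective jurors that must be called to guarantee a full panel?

18

Seats to fill: 8 + 1 alternates = 9.
Peremptories: 3 + 1×1 = 4 per side × 2 sides = 8.
For-cause removals: 1.
Minimum venire: 9 + 8 + 1 = 18.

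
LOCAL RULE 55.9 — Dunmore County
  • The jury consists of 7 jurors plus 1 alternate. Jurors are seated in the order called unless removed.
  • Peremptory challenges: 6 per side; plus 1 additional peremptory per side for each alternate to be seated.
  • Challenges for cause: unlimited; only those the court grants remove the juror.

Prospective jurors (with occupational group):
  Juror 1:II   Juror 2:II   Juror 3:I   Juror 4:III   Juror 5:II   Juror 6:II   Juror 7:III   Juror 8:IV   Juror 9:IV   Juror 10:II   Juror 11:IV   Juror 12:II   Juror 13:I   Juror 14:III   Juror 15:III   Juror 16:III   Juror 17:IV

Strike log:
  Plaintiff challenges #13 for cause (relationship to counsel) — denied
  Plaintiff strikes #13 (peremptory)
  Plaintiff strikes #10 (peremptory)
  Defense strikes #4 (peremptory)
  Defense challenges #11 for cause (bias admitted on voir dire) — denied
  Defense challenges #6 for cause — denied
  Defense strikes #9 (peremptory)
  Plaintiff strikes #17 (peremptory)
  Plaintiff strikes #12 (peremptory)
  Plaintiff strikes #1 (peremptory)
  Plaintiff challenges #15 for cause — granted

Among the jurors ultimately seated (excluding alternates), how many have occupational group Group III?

1

Removed: #1, #4, #9, #10, #12, #13, #15, #17.
Seated jurors 1–7: #2, #3, #5, #6, #7, #8, #11 (alternates #14 not counted).
Of those, in Group III: #7 → 1.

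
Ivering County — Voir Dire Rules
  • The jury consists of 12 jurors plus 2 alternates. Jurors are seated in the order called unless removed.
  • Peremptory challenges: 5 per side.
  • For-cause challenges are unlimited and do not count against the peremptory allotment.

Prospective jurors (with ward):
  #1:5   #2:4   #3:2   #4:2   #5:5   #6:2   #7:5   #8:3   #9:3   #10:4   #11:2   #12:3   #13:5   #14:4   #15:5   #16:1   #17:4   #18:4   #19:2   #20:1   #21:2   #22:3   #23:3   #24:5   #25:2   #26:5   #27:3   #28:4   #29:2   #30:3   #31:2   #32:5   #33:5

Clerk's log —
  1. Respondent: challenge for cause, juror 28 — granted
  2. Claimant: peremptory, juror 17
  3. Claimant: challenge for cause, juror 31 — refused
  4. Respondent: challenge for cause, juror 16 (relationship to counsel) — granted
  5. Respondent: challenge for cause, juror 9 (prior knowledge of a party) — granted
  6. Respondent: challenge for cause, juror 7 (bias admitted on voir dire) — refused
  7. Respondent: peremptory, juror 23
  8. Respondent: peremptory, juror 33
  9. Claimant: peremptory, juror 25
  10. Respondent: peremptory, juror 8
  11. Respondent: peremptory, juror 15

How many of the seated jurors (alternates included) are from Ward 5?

Removed: #8, #9, #15, #16, #17, #23, #25, #28, #33.
Seated (14 incl. alternates): #1, #2, #3, #4, #5, #6, #7, #10, #11, #12, #13, #14, #18, #19.
Of those, in Ward 5: #1, #5, #7, #13 → 4.

4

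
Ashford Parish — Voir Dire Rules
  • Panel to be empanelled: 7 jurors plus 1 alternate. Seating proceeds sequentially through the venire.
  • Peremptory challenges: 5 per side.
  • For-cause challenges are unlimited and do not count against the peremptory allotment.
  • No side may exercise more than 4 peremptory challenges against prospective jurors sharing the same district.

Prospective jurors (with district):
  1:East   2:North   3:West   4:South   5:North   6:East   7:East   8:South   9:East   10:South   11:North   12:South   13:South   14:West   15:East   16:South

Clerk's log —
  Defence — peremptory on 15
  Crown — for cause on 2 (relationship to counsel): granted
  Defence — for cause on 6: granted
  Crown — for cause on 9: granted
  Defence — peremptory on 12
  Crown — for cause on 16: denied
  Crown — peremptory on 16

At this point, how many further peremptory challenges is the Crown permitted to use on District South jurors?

Crown peremptories so far: #16 — 1 of 5 used, 4 left overall.
Against District South: #16 — 1 used; per-district cap 4 leaves 3.
Binding limit: min(4, 3) = 3.

3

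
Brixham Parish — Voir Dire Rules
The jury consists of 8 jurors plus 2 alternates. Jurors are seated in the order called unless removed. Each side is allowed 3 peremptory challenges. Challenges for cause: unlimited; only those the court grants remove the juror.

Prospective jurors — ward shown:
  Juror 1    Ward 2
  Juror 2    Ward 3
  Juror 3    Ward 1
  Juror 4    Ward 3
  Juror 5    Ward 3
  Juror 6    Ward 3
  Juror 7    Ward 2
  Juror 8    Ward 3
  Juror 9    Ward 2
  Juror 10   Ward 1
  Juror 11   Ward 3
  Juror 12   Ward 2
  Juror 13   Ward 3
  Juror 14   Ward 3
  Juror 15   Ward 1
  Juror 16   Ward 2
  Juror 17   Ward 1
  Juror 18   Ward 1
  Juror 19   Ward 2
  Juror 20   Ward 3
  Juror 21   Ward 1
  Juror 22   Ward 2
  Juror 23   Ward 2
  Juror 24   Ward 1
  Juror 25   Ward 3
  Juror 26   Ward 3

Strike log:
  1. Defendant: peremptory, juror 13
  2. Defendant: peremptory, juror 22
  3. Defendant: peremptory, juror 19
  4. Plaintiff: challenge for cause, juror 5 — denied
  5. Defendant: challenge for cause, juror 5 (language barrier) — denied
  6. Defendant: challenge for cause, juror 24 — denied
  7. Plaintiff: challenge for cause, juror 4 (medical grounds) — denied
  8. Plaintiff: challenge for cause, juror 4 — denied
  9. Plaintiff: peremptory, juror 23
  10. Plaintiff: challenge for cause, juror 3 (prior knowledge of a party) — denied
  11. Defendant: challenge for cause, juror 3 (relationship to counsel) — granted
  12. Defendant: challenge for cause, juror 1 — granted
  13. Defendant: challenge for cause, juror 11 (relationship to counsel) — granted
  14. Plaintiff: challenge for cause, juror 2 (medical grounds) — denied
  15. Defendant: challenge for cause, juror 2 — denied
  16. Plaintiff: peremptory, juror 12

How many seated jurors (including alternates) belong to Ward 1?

Removed: #1, #3, #11, #12, #13, #19, #22, #23.
Seated (10 incl. alternates): #2, #4, #5, #6, #7, #8, #9, #10, #14, #15.
Of those, in Ward 1: #10, #15 → 2.

2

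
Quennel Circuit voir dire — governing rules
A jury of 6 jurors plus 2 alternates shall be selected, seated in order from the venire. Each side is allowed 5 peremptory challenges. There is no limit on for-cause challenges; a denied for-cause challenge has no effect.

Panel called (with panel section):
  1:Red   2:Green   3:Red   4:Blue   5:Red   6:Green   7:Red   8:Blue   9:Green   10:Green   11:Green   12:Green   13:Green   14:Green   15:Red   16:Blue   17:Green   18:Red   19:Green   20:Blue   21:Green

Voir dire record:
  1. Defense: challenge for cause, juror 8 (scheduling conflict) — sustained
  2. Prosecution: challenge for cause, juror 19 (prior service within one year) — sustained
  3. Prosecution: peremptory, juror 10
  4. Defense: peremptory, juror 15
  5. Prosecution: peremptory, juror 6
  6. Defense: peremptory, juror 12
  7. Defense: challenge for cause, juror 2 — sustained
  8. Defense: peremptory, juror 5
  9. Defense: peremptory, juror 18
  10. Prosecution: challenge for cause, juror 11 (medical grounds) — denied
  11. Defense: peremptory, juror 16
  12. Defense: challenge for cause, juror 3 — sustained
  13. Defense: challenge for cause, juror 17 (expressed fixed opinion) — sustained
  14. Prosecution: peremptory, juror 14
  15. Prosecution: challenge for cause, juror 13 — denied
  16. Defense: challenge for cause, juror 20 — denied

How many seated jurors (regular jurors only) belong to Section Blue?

1

Removed: #2, #3, #5, #6, #8, #10, #12, #14, #15, #16, #17, #18, #19.
Seated jurors 1–6: #1, #4, #7, #9, #11, #13 (alternates #20, #21 not counted).
Of those, in Section Blue: #4 → 1.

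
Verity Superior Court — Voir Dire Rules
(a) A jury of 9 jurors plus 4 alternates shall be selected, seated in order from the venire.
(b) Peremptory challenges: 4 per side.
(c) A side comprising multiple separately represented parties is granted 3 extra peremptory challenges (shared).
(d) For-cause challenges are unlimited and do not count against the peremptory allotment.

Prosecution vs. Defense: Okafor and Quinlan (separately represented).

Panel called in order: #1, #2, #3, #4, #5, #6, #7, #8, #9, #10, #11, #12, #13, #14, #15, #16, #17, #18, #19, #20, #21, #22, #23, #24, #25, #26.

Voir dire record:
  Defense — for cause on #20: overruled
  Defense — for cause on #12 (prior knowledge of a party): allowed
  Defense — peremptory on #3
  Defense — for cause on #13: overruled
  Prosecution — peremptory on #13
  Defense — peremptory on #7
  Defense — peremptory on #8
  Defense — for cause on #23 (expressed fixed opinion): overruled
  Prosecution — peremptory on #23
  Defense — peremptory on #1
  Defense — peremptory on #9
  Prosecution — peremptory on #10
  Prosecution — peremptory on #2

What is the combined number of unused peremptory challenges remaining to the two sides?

2

Prosecution allotment: 4. Defense allotment: 4 base + 3 multi-party = 7.
Prosecution peremptories used: #13, #23, #10, #2 — 4.
Defense peremptories used: #3, #7, #8, #1, #9 — 5 (for-cause on #20, #12, #13, #23 don't count).
Remaining: (4 − 4) + (7 − 5) = 2.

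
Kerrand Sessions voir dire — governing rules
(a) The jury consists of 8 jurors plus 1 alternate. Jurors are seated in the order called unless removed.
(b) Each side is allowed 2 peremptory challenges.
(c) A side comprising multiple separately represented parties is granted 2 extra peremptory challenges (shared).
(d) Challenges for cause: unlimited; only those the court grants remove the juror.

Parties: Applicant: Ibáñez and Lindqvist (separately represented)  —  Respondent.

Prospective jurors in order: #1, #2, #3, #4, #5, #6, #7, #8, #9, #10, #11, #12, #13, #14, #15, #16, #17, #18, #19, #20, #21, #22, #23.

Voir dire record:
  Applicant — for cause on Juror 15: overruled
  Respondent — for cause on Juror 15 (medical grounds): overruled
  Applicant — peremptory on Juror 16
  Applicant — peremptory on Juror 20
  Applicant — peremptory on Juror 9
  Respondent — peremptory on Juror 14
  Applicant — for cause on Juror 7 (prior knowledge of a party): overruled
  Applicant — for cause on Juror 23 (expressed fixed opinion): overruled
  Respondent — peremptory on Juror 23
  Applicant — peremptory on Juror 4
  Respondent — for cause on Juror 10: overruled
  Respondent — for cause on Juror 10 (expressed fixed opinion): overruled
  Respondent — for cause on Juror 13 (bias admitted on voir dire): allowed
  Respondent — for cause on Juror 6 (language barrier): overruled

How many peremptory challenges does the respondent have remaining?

0

Respondent allotment: 2.
Respondent peremptories used: #14, #23 — 2 (for-cause on #15, #10, #10, #13, #6 don't count).
Remaining: 2 − 2 = 0.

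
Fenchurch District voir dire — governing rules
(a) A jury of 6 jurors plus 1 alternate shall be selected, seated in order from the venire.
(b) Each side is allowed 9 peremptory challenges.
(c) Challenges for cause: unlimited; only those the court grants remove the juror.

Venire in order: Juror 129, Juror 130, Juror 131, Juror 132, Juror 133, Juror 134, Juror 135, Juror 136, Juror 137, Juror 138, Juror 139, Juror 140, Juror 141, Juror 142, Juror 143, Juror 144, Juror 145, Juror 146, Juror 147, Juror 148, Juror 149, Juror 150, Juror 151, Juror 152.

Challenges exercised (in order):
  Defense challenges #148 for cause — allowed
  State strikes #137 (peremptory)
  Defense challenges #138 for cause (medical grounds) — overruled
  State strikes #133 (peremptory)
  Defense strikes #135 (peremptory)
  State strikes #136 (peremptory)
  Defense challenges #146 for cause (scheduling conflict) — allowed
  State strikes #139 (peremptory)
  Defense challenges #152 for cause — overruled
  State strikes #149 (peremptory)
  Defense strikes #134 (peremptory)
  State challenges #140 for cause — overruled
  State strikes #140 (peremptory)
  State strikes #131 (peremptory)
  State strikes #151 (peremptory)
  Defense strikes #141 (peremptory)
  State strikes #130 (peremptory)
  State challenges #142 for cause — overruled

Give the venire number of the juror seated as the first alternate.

145

Removed: #130, #131, #133, #134, #135, #136, #137, #139, #140, #141, #146, #148, #149, #151. (#138, #142, #152 stay — for-cause denied.)
Seating in order: seats 1–6 → #129, #132, #138, #142, #143, #144; alternates → #145.
So alternate 1 is #145.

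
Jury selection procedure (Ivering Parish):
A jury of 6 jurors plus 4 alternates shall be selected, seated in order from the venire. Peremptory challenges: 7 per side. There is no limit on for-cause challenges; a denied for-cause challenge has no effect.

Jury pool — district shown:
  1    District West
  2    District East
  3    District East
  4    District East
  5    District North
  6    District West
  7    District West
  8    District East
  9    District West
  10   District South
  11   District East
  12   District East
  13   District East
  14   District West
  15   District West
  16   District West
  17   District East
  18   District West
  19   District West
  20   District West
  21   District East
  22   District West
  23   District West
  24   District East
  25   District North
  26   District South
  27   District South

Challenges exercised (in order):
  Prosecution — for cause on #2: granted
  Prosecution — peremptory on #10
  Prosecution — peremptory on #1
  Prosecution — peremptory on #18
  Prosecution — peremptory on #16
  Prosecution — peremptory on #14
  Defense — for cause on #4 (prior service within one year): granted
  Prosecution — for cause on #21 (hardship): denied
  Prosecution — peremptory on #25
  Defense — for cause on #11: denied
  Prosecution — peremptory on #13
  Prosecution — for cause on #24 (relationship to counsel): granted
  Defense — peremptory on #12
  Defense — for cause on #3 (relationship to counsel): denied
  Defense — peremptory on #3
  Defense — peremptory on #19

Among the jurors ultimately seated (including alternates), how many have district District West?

Removed: #1, #2, #3, #4, #10, #12, #13, #14, #16, #18, #19, #24, #25.
Seated (10 incl. alternates): #5, #6, #7, #8, #9, #11, #15, #17, #20, #21.
Of those, in District West: #6, #7, #9, #15, #20 → 5.

5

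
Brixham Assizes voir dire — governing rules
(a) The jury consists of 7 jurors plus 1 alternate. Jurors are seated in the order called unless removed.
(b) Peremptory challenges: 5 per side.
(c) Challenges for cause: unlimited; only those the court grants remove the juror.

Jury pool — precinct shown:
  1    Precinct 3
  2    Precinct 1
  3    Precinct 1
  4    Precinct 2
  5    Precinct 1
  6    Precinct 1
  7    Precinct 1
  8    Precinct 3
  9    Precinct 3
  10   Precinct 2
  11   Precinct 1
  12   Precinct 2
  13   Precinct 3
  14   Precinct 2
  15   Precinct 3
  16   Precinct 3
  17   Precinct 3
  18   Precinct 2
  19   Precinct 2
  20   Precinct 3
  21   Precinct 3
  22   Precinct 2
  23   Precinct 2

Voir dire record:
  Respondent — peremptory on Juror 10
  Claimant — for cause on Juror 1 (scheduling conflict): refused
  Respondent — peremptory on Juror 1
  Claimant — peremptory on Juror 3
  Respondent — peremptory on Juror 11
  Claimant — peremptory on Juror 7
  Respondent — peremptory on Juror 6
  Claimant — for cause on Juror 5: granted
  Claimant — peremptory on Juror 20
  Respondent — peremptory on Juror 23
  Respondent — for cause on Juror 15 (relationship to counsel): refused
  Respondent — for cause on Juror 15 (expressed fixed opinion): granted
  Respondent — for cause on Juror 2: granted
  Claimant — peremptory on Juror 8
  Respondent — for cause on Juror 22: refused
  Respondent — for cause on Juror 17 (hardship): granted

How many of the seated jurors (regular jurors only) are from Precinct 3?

3

Removed: #1, #2, #3, #5, #6, #7, #8, #10, #11, #15, #17, #20, #23.
Seated jurors 1–7: #4, #9, #12, #13, #14, #16, #18 (alternates #19 not counted).
Of those, in Precinct 3: #9, #13, #16 → 3.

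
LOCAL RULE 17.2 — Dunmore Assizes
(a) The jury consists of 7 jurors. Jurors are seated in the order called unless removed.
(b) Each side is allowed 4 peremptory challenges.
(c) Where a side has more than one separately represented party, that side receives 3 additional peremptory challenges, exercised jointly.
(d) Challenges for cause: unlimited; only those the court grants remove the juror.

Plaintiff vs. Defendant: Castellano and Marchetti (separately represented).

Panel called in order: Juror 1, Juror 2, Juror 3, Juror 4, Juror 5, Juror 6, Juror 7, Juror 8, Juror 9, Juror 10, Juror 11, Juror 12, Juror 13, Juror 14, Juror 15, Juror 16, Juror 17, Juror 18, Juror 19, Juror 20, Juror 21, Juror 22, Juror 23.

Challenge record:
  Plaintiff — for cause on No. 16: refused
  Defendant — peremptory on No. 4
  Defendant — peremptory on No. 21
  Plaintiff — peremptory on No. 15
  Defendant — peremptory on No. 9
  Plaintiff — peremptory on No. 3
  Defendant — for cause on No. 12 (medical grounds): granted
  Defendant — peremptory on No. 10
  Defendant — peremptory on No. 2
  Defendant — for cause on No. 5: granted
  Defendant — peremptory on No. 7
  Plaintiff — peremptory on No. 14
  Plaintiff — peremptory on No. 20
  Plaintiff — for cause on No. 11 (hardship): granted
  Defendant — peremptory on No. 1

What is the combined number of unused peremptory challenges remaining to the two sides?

0

Plaintiff allotment: 4. Defendant allotment: 4 base + 3 multi-party = 7.
Plaintiff peremptories used: #15, #3, #14, #20 — 4 (for-cause on #16, #11 don't count).
Defendant peremptories used: #4, #21, #9, #10, #2, #7, #1 — 7 (for-cause on #12, #5 don't count).
Remaining: (4 − 4) + (7 − 7) = 0.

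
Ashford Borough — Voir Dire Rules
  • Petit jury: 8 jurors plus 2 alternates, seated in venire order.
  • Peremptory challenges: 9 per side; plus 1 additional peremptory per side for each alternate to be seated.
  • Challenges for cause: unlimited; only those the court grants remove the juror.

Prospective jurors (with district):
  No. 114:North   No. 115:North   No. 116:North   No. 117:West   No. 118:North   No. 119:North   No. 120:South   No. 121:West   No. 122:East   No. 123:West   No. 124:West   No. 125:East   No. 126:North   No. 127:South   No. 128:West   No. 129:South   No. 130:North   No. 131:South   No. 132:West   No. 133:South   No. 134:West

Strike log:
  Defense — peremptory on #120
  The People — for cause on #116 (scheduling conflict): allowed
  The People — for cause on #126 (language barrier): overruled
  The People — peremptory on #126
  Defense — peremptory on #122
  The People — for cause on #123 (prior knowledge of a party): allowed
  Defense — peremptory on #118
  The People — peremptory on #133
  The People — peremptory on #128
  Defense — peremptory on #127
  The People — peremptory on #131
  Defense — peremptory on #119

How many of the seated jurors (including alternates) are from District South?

Removed: #116, #118, #119, #120, #122, #123, #126, #127, #128, #131, #133.
Seated (10 incl. alternates): #114, #115, #117, #121, #124, #125, #129, #130, #132, #134.
Of those, in District South: #129 → 1.

1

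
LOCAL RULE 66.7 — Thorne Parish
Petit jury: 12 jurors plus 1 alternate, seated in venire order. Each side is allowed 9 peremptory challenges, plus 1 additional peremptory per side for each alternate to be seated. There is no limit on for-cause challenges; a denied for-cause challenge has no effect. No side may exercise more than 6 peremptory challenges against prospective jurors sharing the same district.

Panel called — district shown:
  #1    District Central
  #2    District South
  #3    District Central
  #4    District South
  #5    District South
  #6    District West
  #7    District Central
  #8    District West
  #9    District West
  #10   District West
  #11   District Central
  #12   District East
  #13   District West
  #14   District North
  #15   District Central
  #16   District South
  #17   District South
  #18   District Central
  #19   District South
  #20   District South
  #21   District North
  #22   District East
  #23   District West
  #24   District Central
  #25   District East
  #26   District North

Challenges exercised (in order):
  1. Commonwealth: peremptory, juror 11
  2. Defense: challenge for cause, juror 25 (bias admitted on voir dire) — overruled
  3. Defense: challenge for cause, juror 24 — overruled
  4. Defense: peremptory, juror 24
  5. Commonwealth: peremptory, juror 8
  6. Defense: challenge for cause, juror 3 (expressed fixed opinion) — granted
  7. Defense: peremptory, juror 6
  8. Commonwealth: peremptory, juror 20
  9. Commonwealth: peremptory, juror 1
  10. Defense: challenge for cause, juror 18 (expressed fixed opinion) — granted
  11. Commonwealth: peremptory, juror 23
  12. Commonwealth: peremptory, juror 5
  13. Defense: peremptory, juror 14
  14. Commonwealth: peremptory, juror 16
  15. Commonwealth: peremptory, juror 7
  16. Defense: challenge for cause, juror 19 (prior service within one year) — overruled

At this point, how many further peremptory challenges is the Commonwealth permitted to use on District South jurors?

Commonwealth peremptories so far: #11, #8, #20, #1, #23, #5, #16, #7 — 8 of 10 used, 2 left overall.
Against District South: #20, #5, #16 — 3 used; per-district cap 6 leaves 3.
Binding limit: min(2, 3) = 2.

2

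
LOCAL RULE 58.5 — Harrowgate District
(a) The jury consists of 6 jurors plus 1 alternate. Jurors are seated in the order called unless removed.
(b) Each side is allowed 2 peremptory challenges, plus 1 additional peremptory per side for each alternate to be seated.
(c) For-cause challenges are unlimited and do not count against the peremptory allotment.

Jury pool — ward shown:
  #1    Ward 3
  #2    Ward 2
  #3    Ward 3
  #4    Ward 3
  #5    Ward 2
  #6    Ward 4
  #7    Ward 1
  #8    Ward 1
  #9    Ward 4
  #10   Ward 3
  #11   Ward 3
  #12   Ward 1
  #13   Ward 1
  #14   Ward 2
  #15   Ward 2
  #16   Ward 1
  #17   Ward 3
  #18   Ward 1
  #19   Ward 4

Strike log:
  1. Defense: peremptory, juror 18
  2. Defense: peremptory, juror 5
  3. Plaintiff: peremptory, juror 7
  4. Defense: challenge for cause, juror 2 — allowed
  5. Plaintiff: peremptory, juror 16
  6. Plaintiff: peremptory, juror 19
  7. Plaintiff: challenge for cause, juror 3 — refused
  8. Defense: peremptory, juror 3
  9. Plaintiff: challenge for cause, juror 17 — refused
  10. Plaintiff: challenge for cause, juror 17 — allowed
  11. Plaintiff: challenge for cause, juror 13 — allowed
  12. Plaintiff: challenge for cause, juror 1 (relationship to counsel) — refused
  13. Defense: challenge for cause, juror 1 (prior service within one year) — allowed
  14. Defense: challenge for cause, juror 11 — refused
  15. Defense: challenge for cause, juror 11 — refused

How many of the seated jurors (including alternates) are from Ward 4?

Removed: #1, #2, #3, #5, #7, #13, #16, #17, #18, #19.
Seated (7 incl. alternates): #4, #6, #8, #9, #10, #11, #12.
Of those, in Ward 4: #6, #9 → 2.

2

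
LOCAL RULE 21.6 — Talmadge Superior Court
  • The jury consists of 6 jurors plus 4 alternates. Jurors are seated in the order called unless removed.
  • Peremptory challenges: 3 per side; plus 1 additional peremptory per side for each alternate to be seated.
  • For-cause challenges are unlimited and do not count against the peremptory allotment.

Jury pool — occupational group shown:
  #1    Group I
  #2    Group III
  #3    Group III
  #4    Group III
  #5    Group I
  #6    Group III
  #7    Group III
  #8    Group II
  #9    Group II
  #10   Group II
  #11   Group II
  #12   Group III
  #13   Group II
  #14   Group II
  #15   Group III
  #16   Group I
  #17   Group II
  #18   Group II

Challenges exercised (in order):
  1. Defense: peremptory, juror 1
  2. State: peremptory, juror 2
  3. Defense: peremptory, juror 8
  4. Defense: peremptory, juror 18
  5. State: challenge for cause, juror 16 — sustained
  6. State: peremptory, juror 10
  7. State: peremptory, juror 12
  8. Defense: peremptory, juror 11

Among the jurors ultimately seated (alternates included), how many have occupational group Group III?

5

Removed: #1, #2, #8, #10, #11, #12, #16, #18.
Seated (10 incl. alternates): #3, #4, #5, #6, #7, #9, #13, #14, #15, #17.
Of those, in Group III: #3, #4, #6, #7, #15 → 5.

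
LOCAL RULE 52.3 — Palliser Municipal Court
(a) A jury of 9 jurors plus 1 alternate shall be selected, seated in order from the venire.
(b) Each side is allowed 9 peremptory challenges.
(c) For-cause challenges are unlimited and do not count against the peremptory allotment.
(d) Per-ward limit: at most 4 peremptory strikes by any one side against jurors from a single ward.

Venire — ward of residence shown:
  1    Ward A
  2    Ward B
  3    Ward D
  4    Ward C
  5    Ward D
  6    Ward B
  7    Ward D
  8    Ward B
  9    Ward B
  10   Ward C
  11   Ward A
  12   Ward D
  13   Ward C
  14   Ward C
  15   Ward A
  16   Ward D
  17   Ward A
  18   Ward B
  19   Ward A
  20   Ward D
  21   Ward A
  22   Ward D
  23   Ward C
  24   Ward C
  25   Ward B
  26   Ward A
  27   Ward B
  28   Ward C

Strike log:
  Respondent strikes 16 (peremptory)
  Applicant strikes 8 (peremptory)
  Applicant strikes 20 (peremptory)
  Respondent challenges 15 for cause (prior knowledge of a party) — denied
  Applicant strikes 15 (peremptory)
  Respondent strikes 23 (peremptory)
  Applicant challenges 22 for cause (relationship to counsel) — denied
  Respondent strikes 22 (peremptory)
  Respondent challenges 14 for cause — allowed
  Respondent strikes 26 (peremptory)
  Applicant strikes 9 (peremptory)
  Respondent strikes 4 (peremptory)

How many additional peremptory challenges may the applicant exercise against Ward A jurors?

Applicant peremptories so far: #8, #20, #15, #9 — 4 of 9 used, 5 left overall.
Against Ward A: #15 — 1 used; per-ward cap 4 leaves 3.
Binding limit: min(5, 3) = 3.

3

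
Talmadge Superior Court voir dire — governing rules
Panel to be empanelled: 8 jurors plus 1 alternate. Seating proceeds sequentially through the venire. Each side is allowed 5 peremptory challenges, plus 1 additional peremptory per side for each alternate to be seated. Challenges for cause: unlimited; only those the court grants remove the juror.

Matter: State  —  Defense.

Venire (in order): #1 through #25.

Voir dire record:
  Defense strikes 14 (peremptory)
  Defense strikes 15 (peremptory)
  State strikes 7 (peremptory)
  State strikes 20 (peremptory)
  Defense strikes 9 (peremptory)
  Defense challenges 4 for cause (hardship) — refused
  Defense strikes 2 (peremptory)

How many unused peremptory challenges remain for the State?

4

State allotment: 5 base + 1 × 1 alternate = 6.
State peremptories used: #7, #20 — 2.
Remaining: 6 − 2 = 4.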